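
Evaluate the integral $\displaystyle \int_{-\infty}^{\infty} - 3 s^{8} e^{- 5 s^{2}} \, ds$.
$- \frac{63 \sqrt{5} \sqrt{\pi}}{10000}$

Begin with the known integral
$$J(a) = \int_{-\infty}^{\infty} - 3 e^{- a s^{2}} \, ds = - \frac{3 \sqrt{\pi}}{\sqrt{a}}.$$

Differentiating under the integral sign brings down a factor of $(-s^2)$:
$$\frac{dJ}{da} = \int_{-\infty}^{\infty} 3 s^{2} e^{- a s^{2}} \, ds = \frac{3 \sqrt{\pi}}{2 a^{\frac{3}{2}}}.$$

Repeating $4$ times in total — each differentiation brings down another $(-s^2)$ — gives
$$\frac{d^{4}J}{da^{4}} = \int_{-\infty}^{\infty} - 3 s^{8} e^{- a s^{2}} \, ds = - \frac{315 \sqrt{\pi}}{16 a^{\frac{9}{2}}},$$
and the integrand here is exactly the target integrand, so $I = - \frac{315 \sqrt{\pi}}{16 a^{\frac{9}{2}}}$.

Setting $a = 5$:
$$I = - \frac{63 \sqrt{5} \sqrt{\pi}}{10000}.$$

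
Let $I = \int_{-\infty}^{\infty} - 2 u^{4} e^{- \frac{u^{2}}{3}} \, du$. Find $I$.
$- \frac{27 \sqrt{3} \sqrt{\pi}}{2}$

Begin with the known integral
$$J(a) = \int_{-\infty}^{\infty} - 2 e^{- a u^{2}} \, du = - \frac{2 \sqrt{\pi}}{\sqrt{a}}.$$

Differentiating under the integral sign brings down a factor of $(-u^2)$:
$$\frac{dJ}{da} = \int_{-\infty}^{\infty} 2 u^{2} e^{- a u^{2}} \, du = \frac{\sqrt{\pi}}{a^{\frac{3}{2}}}.$$

Repeating twice in total — each differentiation brings down another $(-u^2)$ — gives
$$\frac{d^{2}J}{da^{2}} = \int_{-\infty}^{\infty} - 2 u^{4} e^{- a u^{2}} \, du = - \frac{3 \sqrt{\pi}}{2 a^{\frac{5}{2}}},$$
and the integrand here is exactly the target integrand, so $I = - \frac{3 \sqrt{\pi}}{2 a^{\frac{5}{2}}}$.

Setting $a = \frac{1}{3}$:
$$I = - \frac{27 \sqrt{3} \sqrt{\pi}}{2}.$$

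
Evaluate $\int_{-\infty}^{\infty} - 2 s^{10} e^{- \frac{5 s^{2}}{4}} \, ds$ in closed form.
$- \frac{24192 \sqrt{5} \sqrt{\pi}}{3125}$

Consider the simpler parametrised integral
$$J(a) = \int_{-\infty}^{\infty} - 2 e^{- a s^{2}} \, ds = - \frac{2 \sqrt{\pi}}{\sqrt{a}}.$$

Differentiating under the integral sign brings down a factor of $(-s^2)$:
$$\frac{dJ}{da} = \int_{-\infty}^{\infty} 2 s^{2} e^{- a s^{2}} \, ds = \frac{\sqrt{\pi}}{a^{\frac{3}{2}}}.$$

Repeating $5$ times in total — each differentiation brings down another $(-s^2)$ — gives
$$\frac{d^{5}J}{da^{5}} = \int_{-\infty}^{\infty} 2 s^{10} e^{- a s^{2}} \, ds = \frac{945 \sqrt{\pi}}{16 a^{\frac{11}{2}}},$$
and the integrand here is $(-1)^{5}$ times the target integrand, so $I = (-1)^{5}\,\frac{d^{5}J}{da^{5}} = - \frac{945 \sqrt{\pi}}{16 a^{\frac{11}{2}}}$.

Setting $a = \frac{5}{4}$:
$$I = - \frac{24192 \sqrt{5} \sqrt{\pi}}{3125}.$$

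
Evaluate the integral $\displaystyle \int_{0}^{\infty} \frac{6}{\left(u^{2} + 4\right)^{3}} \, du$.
$\frac{9 \pi}{256}$

Start from the standard arctangent integral
$$J(a) = \int_{0}^{\infty} \frac{6}{a^{2} + u^{2}} \, du = \frac{3 \pi}{a}.$$

Differentiating under the integral sign with respect to $a$,
$$\frac{dJ}{da} = \int_{0}^{\infty} - \frac{12 a}{\left(a^{2} + u^{2}\right)^{2}} \, du = - \frac{3 \pi}{a^{2}},$$
so $\int_{0}^{\infty} \frac{6}{\left(a^{2} + u^{2}\right)^{2}} \, du = \frac{3 \pi}{2 a^{3}}$.

Repeating — each differentiation of $1/(u^2+a^2)^j$ produces $-2ja/(u^2+a^2)^{j+1}$ — and dividing through by $-2ja$ at each step yields, after $2$ differentiations in total,
$$\int_{0}^{\infty} \frac{6}{\left(a^{2} + u^{2}\right)^{3}} \, du = \frac{9 \pi}{8 a^{5}}.$$

Setting $a = 2$:
$$I = \frac{9 \pi}{256}.$$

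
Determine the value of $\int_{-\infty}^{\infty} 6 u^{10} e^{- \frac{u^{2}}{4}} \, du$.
$362880 \sqrt{\pi}$

Begin with the known integral
$$J(a) = \int_{-\infty}^{\infty} 6 e^{- a u^{2}} \, du = \frac{6 \sqrt{\pi}}{\sqrt{a}}.$$

Differentiating under the integral sign brings down a factor of $(-u^2)$:
$$\frac{dJ}{da} = \int_{-\infty}^{\infty} - 6 u^{2} e^{- a u^{2}} \, du = - \frac{3 \sqrt{\pi}}{a^{\frac{3}{2}}}.$$

Repeating $5$ times in total — each differentiation brings down another $(-u^2)$ — gives
$$\frac{d^{5}J}{da^{5}} = \int_{-\infty}^{\infty} - 6 u^{10} e^{- a u^{2}} \, du = - \frac{2835 \sqrt{\pi}}{16 a^{\frac{11}{2}}},$$
and the integrand here is $(-1)^{5}$ times the target integrand, so $I = (-1)^{5}\,\frac{d^{5}J}{da^{5}} = \frac{2835 \sqrt{\pi}}{16 a^{\frac{11}{2}}}$.

Setting $a = \frac{1}{4}$:
$$I = 362880 \sqrt{\pi}.$$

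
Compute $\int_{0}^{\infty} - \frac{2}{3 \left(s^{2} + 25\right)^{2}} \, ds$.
$- \frac{\pi}{750}$

Begin with the known result
$$J(a) = \int_{0}^{\infty} - \frac{2}{3 \left(a^{2} + s^{2}\right)} \, ds = - \frac{\pi}{3 a}.$$

Differentiating under the integral sign with respect to $a$,
$$\frac{dJ}{da} = \int_{0}^{\infty} \frac{4 a}{3 \left(a^{2} + s^{2}\right)^{2}} \, ds = \frac{\pi}{3 a^{2}},$$
so $\int_{0}^{\infty} - \frac{2}{3 \left(a^{2} + s^{2}\right)^{2}} \, ds = - \frac{\pi}{6 a^{3}}$.

Setting $a = 5$:
$$I = - \frac{\pi}{750}.$$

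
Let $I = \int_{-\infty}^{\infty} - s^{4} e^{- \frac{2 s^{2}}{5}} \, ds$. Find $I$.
$- \frac{75 \sqrt{10} \sqrt{\pi}}{32}$

Begin with the known integral
$$J(a) = \int_{-\infty}^{\infty} - e^{- a s^{2}} \, ds = - \frac{\sqrt{\pi}}{\sqrt{a}}.$$

Differentiating under the integral sign brings down a factor of $(-s^2)$:
$$\frac{dJ}{da} = \int_{-\infty}^{\infty} s^{2} e^{- a s^{2}} \, ds = \frac{\sqrt{\pi}}{2 a^{\frac{3}{2}}}.$$

Repeating twice in total — each differentiation brings down another $(-s^2)$ — gives
$$\frac{d^{2}J}{da^{2}} = \int_{-\infty}^{\infty} - s^{4} e^{- a s^{2}} \, ds = - \frac{3 \sqrt{\pi}}{4 a^{\frac{5}{2}}},$$
and the integrand here is exactly the target integrand, so $I = - \frac{3 \sqrt{\pi}}{4 a^{\frac{5}{2}}}$.

Setting $a = \frac{2}{5}$:
$$I = - \frac{75 \sqrt{10} \sqrt{\pi}}{32}.$$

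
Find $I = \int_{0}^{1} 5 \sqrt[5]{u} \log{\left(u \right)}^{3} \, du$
$- \frac{3125}{216}$

Start from the elementary integral
$$J(a) = \int_{0}^{1} 5 u^{a} \, du = \frac{5}{a + 1}.$$

Differentiating under the integral sign brings down a factor of $\ln u$:
$$\frac{dJ}{da} = \int_{0}^{1} 5 u^{a} \log{\left(u \right)} \, du = - \frac{5}{\left(a + 1\right)^{2}}.$$

Repeating $3$ times in total — each differentiation brings down another $\ln u$ — gives
$$\frac{d^{3}J}{da^{3}} = \int_{0}^{1} 5 u^{a} \log{\left(u \right)}^{3} \, du = - \frac{30}{\left(a + 1\right)^{4}},$$
and the integrand here is exactly the target integrand, so $I = - \frac{30}{\left(a + 1\right)^{4}}$.

Setting $a = \frac{1}{5}$:
$$I = - \frac{3125}{216}.$$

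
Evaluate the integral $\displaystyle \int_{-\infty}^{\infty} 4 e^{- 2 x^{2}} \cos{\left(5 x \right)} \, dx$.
$\frac{2 \sqrt{2} \sqrt{\pi}}{e^{\frac{25}{8}}}$

Let $b$ denote the cosine frequency and define $I(b) = \int_{-\infty}^{\infty} 4 e^{- 2 x^{2}} \cos{\left(b x \right)} \, dx$.

Differentiating under the integral sign,
$$I'(b) = \int_{-\infty}^{\infty} - 4 x e^{- 2 x^{2}} \sin{\left(b x \right)} \, dx.$$

Integrate $\int_{-\infty}^{\infty} x \sin(b x)\, e^{- 2 x^{2}}\, dx$ by parts with $u = \sin(b x)$ and $dv = x\, e^{- 2 x^{2}}\, dx$, giving $v = - \frac{e^{- 2 x^{2}}}{4}$. The boundary term vanishes and
$$\int_{-\infty}^{\infty} x \sin(b x)\, e^{- 2 x^{2}}\, dx = \frac{b}{4} \int_{-\infty}^{\infty} \cos(b x)\, e^{- 2 x^{2}}\, dx,$$
so $I'(b) = - \frac{b}{4}\, I(b)$.

This is a separable first-order ODE; solving with the initial condition $I(0) = \int_{-\infty}^{\infty} 4 e^{- 2 x^{2}}\,dx = 2 \sqrt{2} \sqrt{\pi}$ gives
$$I(b) = 2 \sqrt{2} \sqrt{\pi} e^{- \frac{b^{2}}{8}}.$$

Setting $b = 5$:
$$I = \frac{2 \sqrt{2} \sqrt{\pi}}{e^{\frac{25}{8}}}.$$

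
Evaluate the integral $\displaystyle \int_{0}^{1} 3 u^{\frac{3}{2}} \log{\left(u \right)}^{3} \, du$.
$- \frac{288}{625}$

Begin with the known integral
$$J(a) = \int_{0}^{1} 3 u^{a} \, du = \frac{3}{a + 1}.$$

Differentiating under the integral sign brings down a factor of $\ln u$:
$$\frac{dJ}{da} = \int_{0}^{1} 3 u^{a} \log{\left(u \right)} \, du = - \frac{3}{\left(a + 1\right)^{2}}.$$

Repeating $3$ times in total — each differentiation brings down another $\ln u$ — gives
$$\frac{d^{3}J}{da^{3}} = \int_{0}^{1} 3 u^{a} \log{\left(u \right)}^{3} \, du = - \frac{18}{\left(a + 1\right)^{4}},$$
and the integrand here is exactly the target integrand, so $I = - \frac{18}{\left(a + 1\right)^{4}}$.

Setting $a = \frac{3}{2}$:
$$I = - \frac{288}{625}.$$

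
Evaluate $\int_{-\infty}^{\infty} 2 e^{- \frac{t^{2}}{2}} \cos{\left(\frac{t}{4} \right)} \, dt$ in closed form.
$\frac{2 \sqrt{2} \sqrt{\pi}}{e^{\frac{1}{32}}}$

Treat the cosine frequency as a parameter and define $I(b) = \int_{-\infty}^{\infty} 2 e^{- \frac{t^{2}}{2}} \cos{\left(b t \right)} \, dt$.

Differentiating under the integral sign,
$$I'(b) = \int_{-\infty}^{\infty} - 2 t e^{- \frac{t^{2}}{2}} \sin{\left(b t \right)} \, dt.$$

Integrate $\int_{-\infty}^{\infty} t \sin(b t)\, e^{- \frac{t^{2}}{2}}\, dt$ by parts with $u = \sin(b t)$ and $dv = t\, e^{- \frac{t^{2}}{2}}\, dt$, giving $v = - e^{- \frac{t^{2}}{2}}$. The boundary term vanishes and
$$\int_{-\infty}^{\infty} t \sin(b t)\, e^{- \frac{t^{2}}{2}}\, dt = b \int_{-\infty}^{\infty} \cos(b t)\, e^{- \frac{t^{2}}{2}}\, dt,$$
so $I'(b) = - b\, I(b)$.

This is a separable first-order ODE; solving with the initial condition $I(0) = \int_{-\infty}^{\infty} 2 e^{- \frac{t^{2}}{2}}\,dt = 2 \sqrt{2} \sqrt{\pi}$ gives
$$I(b) = 2 \sqrt{2} \sqrt{\pi} e^{- \frac{b^{2}}{2}}.$$

Setting $b = \frac{1}{4}$:
$$I = \frac{2 \sqrt{2} \sqrt{\pi}}{e^{\frac{1}{32}}}.$$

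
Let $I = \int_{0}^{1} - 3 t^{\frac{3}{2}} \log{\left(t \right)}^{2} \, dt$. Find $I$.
$- \frac{48}{125}$

Begin with the known integral
$$J(a) = \int_{0}^{1} - 3 t^{a} \, dt = - \frac{3}{a + 1}.$$

Differentiating under the integral sign brings down a factor of $\ln t$:
$$\frac{dJ}{da} = \int_{0}^{1} - 3 t^{a} \log{\left(t \right)} \, dt = \frac{3}{\left(a + 1\right)^{2}}.$$

Repeating twice in total — each differentiation brings down another $\ln t$ — gives
$$\frac{d^{2}J}{da^{2}} = \int_{0}^{1} - 3 t^{a} \log{\left(t \right)}^{2} \, dt = - \frac{6}{\left(a + 1\right)^{3}},$$
and the integrand here is exactly the target integrand, so $I = - \frac{6}{\left(a + 1\right)^{3}}$.

Setting $a = \frac{3}{2}$:
$$I = - \frac{48}{125}.$$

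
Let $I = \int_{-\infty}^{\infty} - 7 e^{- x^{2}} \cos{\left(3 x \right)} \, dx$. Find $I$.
$- \frac{7 \sqrt{\pi}}{e^{\frac{9}{4}}}$

Let $b$ denote the cosine frequency and define $I(b) = \int_{-\infty}^{\infty} - 7 e^{- x^{2}} \cos{\left(b x \right)} \, dx$.

Differentiating under the integral sign,
$$I'(b) = \int_{-\infty}^{\infty} 7 x e^{- x^{2}} \sin{\left(b x \right)} \, dx.$$

Integrate $\int_{-\infty}^{\infty} x \sin(b x)\, e^{- x^{2}}\, dx$ by parts with $u = \sin(b x)$ and $dv = x\, e^{- x^{2}}\, dx$, giving $v = - \frac{e^{- x^{2}}}{2}$. The boundary term vanishes and
$$\int_{-\infty}^{\infty} x \sin(b x)\, e^{- x^{2}}\, dx = \frac{b}{2} \int_{-\infty}^{\infty} \cos(b x)\, e^{- x^{2}}\, dx,$$
so $I'(b) = - \frac{b}{2}\, I(b)$.

This is a separable first-order ODE; solving with the initial condition $I(0) = \int_{-\infty}^{\infty} - 7 e^{- x^{2}}\,dx = - 7 \sqrt{\pi}$ gives
$$I(b) = - 7 \sqrt{\pi} e^{- \frac{b^{2}}{4}}.$$

Setting $b = 3$:
$$I = - \frac{7 \sqrt{\pi}}{e^{\frac{9}{4}}}.$$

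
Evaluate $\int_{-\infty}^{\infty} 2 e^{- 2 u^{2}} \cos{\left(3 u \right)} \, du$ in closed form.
$\frac{\sqrt{2} \sqrt{\pi}}{e^{\frac{9}{8}}}$

Treat the cosine frequency as a parameter and define $I(b) = \int_{-\infty}^{\infty} 2 e^{- 2 u^{2}} \cos{\left(b u \right)} \, du$.

Differentiating under the integral sign,
$$I'(b) = \int_{-\infty}^{\infty} - 2 u e^{- 2 u^{2}} \sin{\left(b u \right)} \, du.$$

Integrate $\int_{-\infty}^{\infty} u \sin(b u)\, e^{- 2 u^{2}}\, du$ by parts with $w = \sin(b u)$ and $dv = u\, e^{- 2 u^{2}}\, du$, giving $v = - \frac{e^{- 2 u^{2}}}{4}$. The boundary term vanishes and
$$\int_{-\infty}^{\infty} u \sin(b u)\, e^{- 2 u^{2}}\, du = \frac{b}{4} \int_{-\infty}^{\infty} \cos(b u)\, e^{- 2 u^{2}}\, du,$$
so $I'(b) = - \frac{b}{4}\, I(b)$.

This is a separable first-order ODE; solving with the initial condition $I(0) = \int_{-\infty}^{\infty} 2 e^{- 2 u^{2}}\,du = \sqrt{2} \sqrt{\pi}$ gives
$$I(b) = \sqrt{2} \sqrt{\pi} e^{- \frac{b^{2}}{8}}.$$

Setting $b = 3$:
$$I = \frac{\sqrt{2} \sqrt{\pi}}{e^{\frac{9}{8}}}.$$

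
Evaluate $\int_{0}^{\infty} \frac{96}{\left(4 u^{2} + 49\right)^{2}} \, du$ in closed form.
$\frac{12 \pi}{343}$

Begin with the known result
$$J(a) = \int_{0}^{\infty} \frac{6}{a^{2} + u^{2}} \, du = \frac{3 \pi}{a}.$$

Differentiating under the integral sign with respect to $a$,
$$\frac{dJ}{da} = \int_{0}^{\infty} - \frac{12 a}{\left(a^{2} + u^{2}\right)^{2}} \, du = - \frac{3 \pi}{a^{2}},$$
so $\int_{0}^{\infty} \frac{6}{\left(a^{2} + u^{2}\right)^{2}} \, du = \frac{3 \pi}{2 a^{3}}$.

Setting $a = \frac{7}{2}$:
$$I = \frac{12 \pi}{343}.$$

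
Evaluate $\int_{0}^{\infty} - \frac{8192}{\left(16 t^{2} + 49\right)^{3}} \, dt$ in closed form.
$- \frac{384 \pi}{16807}$

Start from the standard arctangent integral
$$J(a) = \int_{0}^{\infty} - \frac{2}{a^{2} + t^{2}} \, dt = - \frac{\pi}{a}.$$

Differentiating under the integral sign with respect to $a$,
$$\frac{dJ}{da} = \int_{0}^{\infty} \frac{4 a}{\left(a^{2} + t^{2}\right)^{2}} \, dt = \frac{\pi}{a^{2}},$$
so $\int_{0}^{\infty} - \frac{2}{\left(a^{2} + t^{2}\right)^{2}} \, dt = - \frac{\pi}{2 a^{3}}$.

Repeating — each differentiation of $1/(t^2+a^2)^j$ produces $-2ja/(t^2+a^2)^{j+1}$ — and dividing through by $-2ja$ at each step yields, after $2$ differentiations in total,
$$\int_{0}^{\infty} - \frac{2}{\left(a^{2} + t^{2}\right)^{3}} \, dt = - \frac{3 \pi}{8 a^{5}}.$$

Setting $a = \frac{7}{4}$:
$$I = - \frac{384 \pi}{16807}.$$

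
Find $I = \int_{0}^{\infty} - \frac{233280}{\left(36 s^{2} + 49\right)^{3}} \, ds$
$- \frac{7290 \pi}{16807}$

Start from the standard arctangent integral
$$J(a) = \int_{0}^{\infty} - \frac{5}{a^{2} + s^{2}} \, ds = - \frac{5 \pi}{2 a}.$$

Differentiating under the integral sign with respect to $a$,
$$\frac{dJ}{da} = \int_{0}^{\infty} \frac{10 a}{\left(a^{2} + s^{2}\right)^{2}} \, ds = \frac{5 \pi}{2 a^{2}},$$
so $\int_{0}^{\infty} - \frac{5}{\left(a^{2} + s^{2}\right)^{2}} \, ds = - \frac{5 \pi}{4 a^{3}}$.

Repeating — each differentiation of $1/(s^2+a^2)^j$ produces $-2ja/(s^2+a^2)^{j+1}$ — and dividing through by $-2ja$ at each step yields, after $2$ differentiations in total,
$$\int_{0}^{\infty} - \frac{5}{\left(a^{2} + s^{2}\right)^{3}} \, ds = - \frac{15 \pi}{16 a^{5}}.$$

Setting $a = \frac{7}{6}$:
$$I = - \frac{7290 \pi}{16807}.$$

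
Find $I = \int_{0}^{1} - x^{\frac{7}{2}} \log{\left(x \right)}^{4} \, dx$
$- \frac{256}{19683}$

Begin with the known integral
$$J(a) = \int_{0}^{1} - x^{a} \, dx = - \frac{1}{a + 1}.$$

Differentiating under the integral sign brings down a factor of $\ln x$:
$$\frac{dJ}{da} = \int_{0}^{1} - x^{a} \log{\left(x \right)} \, dx = \frac{1}{\left(a + 1\right)^{2}}.$$

Repeating $4$ times in total — each differentiation brings down another $\ln x$ — gives
$$\frac{d^{4}J}{da^{4}} = \int_{0}^{1} - x^{a} \log{\left(x \right)}^{4} \, dx = - \frac{24}{\left(a + 1\right)^{5}},$$
and the integrand here is exactly the target integrand, so $I = - \frac{24}{\left(a + 1\right)^{5}}$.

Setting $a = \frac{7}{2}$:
$$I = - \frac{256}{19683}.$$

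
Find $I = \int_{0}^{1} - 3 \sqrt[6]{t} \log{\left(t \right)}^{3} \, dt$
$\frac{23328}{2401}$

Start from the elementary integral
$$J(a) = \int_{0}^{1} - 3 t^{a} \, dt = - \frac{3}{a + 1}.$$

Differentiating under the integral sign brings down a factor of $\ln t$:
$$\frac{dJ}{da} = \int_{0}^{1} - 3 t^{a} \log{\left(t \right)} \, dt = \frac{3}{\left(a + 1\right)^{2}}.$$

Repeating $3$ times in total — each differentiation brings down another $\ln t$ — gives
$$\frac{d^{3}J}{da^{3}} = \int_{0}^{1} - 3 t^{a} \log{\left(t \right)}^{3} \, dt = \frac{18}{\left(a + 1\right)^{4}},$$
and the integrand here is exactly the target integrand, so $I = \frac{18}{\left(a + 1\right)^{4}}$.

Setting $a = \frac{1}{6}$:
$$I = \frac{23328}{2401}.$$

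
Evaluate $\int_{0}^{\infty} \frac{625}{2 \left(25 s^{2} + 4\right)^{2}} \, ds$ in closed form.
$\frac{125 \pi}{64}$

Begin with the known result
$$J(a) = \int_{0}^{\infty} \frac{1}{2 \left(a^{2} + s^{2}\right)} \, ds = \frac{\pi}{4 a}.$$

Differentiating under the integral sign with respect to $a$,
$$\frac{dJ}{da} = \int_{0}^{\infty} - \frac{a}{\left(a^{2} + s^{2}\right)^{2}} \, ds = - \frac{\pi}{4 a^{2}},$$
so $\int_{0}^{\infty} \frac{1}{2 \left(a^{2} + s^{2}\right)^{2}} \, ds = \frac{\pi}{8 a^{3}}$.

Setting $a = \frac{2}{5}$:
$$I = \frac{125 \pi}{64}.$$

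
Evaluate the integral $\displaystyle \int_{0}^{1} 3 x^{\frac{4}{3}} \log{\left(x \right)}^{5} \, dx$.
$- \frac{262440}{117649}$

Consider the simpler parametrised integral
$$J(a) = \int_{0}^{1} 3 x^{a} \, dx = \frac{3}{a + 1}.$$

Differentiating under the integral sign brings down a factor of $\ln x$:
$$\frac{dJ}{da} = \int_{0}^{1} 3 x^{a} \log{\left(x \right)} \, dx = - \frac{3}{\left(a + 1\right)^{2}}.$$

Repeating $5$ times in total — each differentiation brings down another $\ln x$ — gives
$$\frac{d^{5}J}{da^{5}} = \int_{0}^{1} 3 x^{a} \log{\left(x \right)}^{5} \, dx = - \frac{360}{\left(a + 1\right)^{6}},$$
and the integrand here is exactly the target integrand, so $I = - \frac{360}{\left(a + 1\right)^{6}}$.

Setting $a = \frac{4}{3}$:
$$I = - \frac{262440}{117649}.$$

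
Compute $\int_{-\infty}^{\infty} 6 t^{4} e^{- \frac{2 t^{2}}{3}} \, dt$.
$\frac{81 \sqrt{6} \sqrt{\pi}}{16}$

Start from the elementary integral
$$J(a) = \int_{-\infty}^{\infty} 6 e^{- a t^{2}} \, dt = \frac{6 \sqrt{\pi}}{\sqrt{a}}.$$

Differentiating under the integral sign brings down a factor of $(-t^2)$:
$$\frac{dJ}{da} = \int_{-\infty}^{\infty} - 6 t^{2} e^{- a t^{2}} \, dt = - \frac{3 \sqrt{\pi}}{a^{\frac{3}{2}}}.$$

Repeating twice in total — each differentiation brings down another $(-t^2)$ — gives
$$\frac{d^{2}J}{da^{2}} = \int_{-\infty}^{\infty} 6 t^{4} e^{- a t^{2}} \, dt = \frac{9 \sqrt{\pi}}{2 a^{\frac{5}{2}}},$$
and the integrand here is exactly the target integrand, so $I = \frac{9 \sqrt{\pi}}{2 a^{\frac{5}{2}}}$.

Setting $a = \frac{2}{3}$:
$$I = \frac{81 \sqrt{6} \sqrt{\pi}}{16}.$$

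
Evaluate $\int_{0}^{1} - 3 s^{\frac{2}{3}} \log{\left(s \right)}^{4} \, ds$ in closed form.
$- \frac{17496}{3125}$

Begin with the known integral
$$J(a) = \int_{0}^{1} - 3 s^{a} \, ds = - \frac{3}{a + 1}.$$

Differentiating under the integral sign brings down a factor of $\ln s$:
$$\frac{dJ}{da} = \int_{0}^{1} - 3 s^{a} \log{\left(s \right)} \, ds = \frac{3}{\left(a + 1\right)^{2}}.$$

Repeating $4$ times in total — each differentiation brings down another $\ln s$ — gives
$$\frac{d^{4}J}{da^{4}} = \int_{0}^{1} - 3 s^{a} \log{\left(s \right)}^{4} \, ds = - \frac{72}{\left(a + 1\right)^{5}},$$
and the integrand here is exactly the target integrand, so $I = - \frac{72}{\left(a + 1\right)^{5}}$.

Setting $a = \frac{2}{3}$:
$$I = - \frac{17496}{3125}.$$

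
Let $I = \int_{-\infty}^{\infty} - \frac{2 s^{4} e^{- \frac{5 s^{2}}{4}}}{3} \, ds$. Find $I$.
$- \frac{16 \sqrt{5} \sqrt{\pi}}{125}$

Begin with the known integral
$$J(a) = \int_{-\infty}^{\infty} - \frac{2 e^{- a s^{2}}}{3} \, ds = - \frac{2 \sqrt{\pi}}{3 \sqrt{a}}.$$

Differentiating under the integral sign brings down a factor of $(-s^2)$:
$$\frac{dJ}{da} = \int_{-\infty}^{\infty} \frac{2 s^{2} e^{- a s^{2}}}{3} \, ds = \frac{\sqrt{\pi}}{3 a^{\frac{3}{2}}}.$$

Repeating twice in total — each differentiation brings down another $(-s^2)$ — gives
$$\frac{d^{2}J}{da^{2}} = \int_{-\infty}^{\infty} - \frac{2 s^{4} e^{- a s^{2}}}{3} \, ds = - \frac{\sqrt{\pi}}{2 a^{\frac{5}{2}}},$$
and the integrand here is exactly the target integrand, so $I = - \frac{\sqrt{\pi}}{2 a^{\frac{5}{2}}}$.

Setting $a = \frac{5}{4}$:
$$I = - \frac{16 \sqrt{5} \sqrt{\pi}}{125}.$$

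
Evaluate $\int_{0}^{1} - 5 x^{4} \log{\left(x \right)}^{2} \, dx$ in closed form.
$- \frac{2}{25}$

Begin with the known integral
$$J(a) = \int_{0}^{1} - 5 x^{a} \, dx = - \frac{5}{a + 1}.$$

Differentiating under the integral sign brings down a factor of $\ln x$:
$$\frac{dJ}{da} = \int_{0}^{1} - 5 x^{a} \log{\left(x \right)} \, dx = \frac{5}{\left(a + 1\right)^{2}}.$$

Repeating twice in total — each differentiation brings down another $\ln x$ — gives
$$\frac{d^{2}J}{da^{2}} = \int_{0}^{1} - 5 x^{a} \log{\left(x \right)}^{2} \, dx = - \frac{10}{\left(a + 1\right)^{3}},$$
and the integrand here is exactly the target integrand, so $I = - \frac{10}{\left(a + 1\right)^{3}}$.

Setting $a = 4$:
$$I = - \frac{2}{25}.$$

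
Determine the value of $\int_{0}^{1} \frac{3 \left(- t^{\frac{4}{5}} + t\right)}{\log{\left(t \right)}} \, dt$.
$\log{\left(\frac{1000}{729} \right)}$

Consider the one-parameter family: let $I(a) = \int_{0}^{1} \frac{3 \left(- t^{\frac{4}{5}} + t^{a}\right)}{\log{\left(t \right)}} \, dt$.

Since $\dfrac{\partial}{\partial a}\,t^{a} = t^{a} \ln t$, the $\ln t$ in the denominator cancels and
$$\frac{dI}{da} = \int_{0}^{1} 3 t^{a} \, dt = 3 \left[\frac{t^{a+1}}{a+1}\right]_0^1 = \frac{3}{a + 1}.$$

Integrating with respect to $a$ gives $I(a) = \log{\left(\frac{125 \left(a + 1\right)^{3}}{729} \right)} + C$.

At $a = \frac{4}{5}$ the integrand is identically $0$, so $I(\frac{4}{5}) = 0$. The closed form gives $0$, hence $C = 0$.

Setting $a = 1$:
$$I = \log{\left(\frac{1000}{729} \right)}.$$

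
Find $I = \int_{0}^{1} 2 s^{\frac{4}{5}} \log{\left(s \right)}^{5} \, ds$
$- \frac{1250000}{177147}$

Consider the simpler parametrised integral
$$J(a) = \int_{0}^{1} 2 s^{a} \, ds = \frac{2}{a + 1}.$$

Differentiating under the integral sign brings down a factor of $\ln s$:
$$\frac{dJ}{da} = \int_{0}^{1} 2 s^{a} \log{\left(s \right)} \, ds = - \frac{2}{\left(a + 1\right)^{2}}.$$

Repeating $5$ times in total — each differentiation brings down another $\ln s$ — gives
$$\frac{d^{5}J}{da^{5}} = \int_{0}^{1} 2 s^{a} \log{\left(s \right)}^{5} \, ds = - \frac{240}{\left(a + 1\right)^{6}},$$
and the integrand here is exactly the target integrand, so $I = - \frac{240}{\left(a + 1\right)^{6}}$.

Setting $a = \frac{4}{5}$:
$$I = - \frac{1250000}{177147}.$$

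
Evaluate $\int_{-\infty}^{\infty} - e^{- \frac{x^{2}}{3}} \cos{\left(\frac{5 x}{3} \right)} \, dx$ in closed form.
$- \frac{\sqrt{3} \sqrt{\pi}}{e^{\frac{25}{12}}}$

Treat the cosine frequency as a parameter and define $I(b) = \int_{-\infty}^{\infty} - e^{- \frac{x^{2}}{3}} \cos{\left(b x \right)} \, dx$.

Differentiating under the integral sign,
$$I'(b) = \int_{-\infty}^{\infty} x e^{- \frac{x^{2}}{3}} \sin{\left(b x \right)} \, dx.$$

Integrate $\int_{-\infty}^{\infty} x \sin(b x)\, e^{- \frac{x^{2}}{3}}\, dx$ by parts with $u = \sin(b x)$ and $dv = x\, e^{- \frac{x^{2}}{3}}\, dx$, giving $v = - \frac{3 e^{- \frac{x^{2}}{3}}}{2}$. The boundary term vanishes and
$$\int_{-\infty}^{\infty} x \sin(b x)\, e^{- \frac{x^{2}}{3}}\, dx = \frac{3 b}{2} \int_{-\infty}^{\infty} \cos(b x)\, e^{- \frac{x^{2}}{3}}\, dx,$$
so $I'(b) = - \frac{3 b}{2}\, I(b)$.

This is a separable first-order ODE; solving with the initial condition $I(0) = \int_{-\infty}^{\infty} - e^{- \frac{x^{2}}{3}}\,dx = - \sqrt{3} \sqrt{\pi}$ gives
$$I(b) = - \sqrt{3} \sqrt{\pi} e^{- \frac{3 b^{2}}{4}}.$$

Setting $b = \frac{5}{3}$:
$$I = - \frac{\sqrt{3} \sqrt{\pi}}{e^{\frac{25}{12}}}.$$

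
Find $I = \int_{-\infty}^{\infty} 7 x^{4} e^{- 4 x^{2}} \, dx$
$\frac{21 \sqrt{\pi}}{128}$

Start from the elementary integral
$$J(a) = \int_{-\infty}^{\infty} 7 e^{- a x^{2}} \, dx = \frac{7 \sqrt{\pi}}{\sqrt{a}}.$$

Differentiating under the integral sign brings down a factor of $(-x^2)$:
$$\frac{dJ}{da} = \int_{-\infty}^{\infty} - 7 x^{2} e^{- a x^{2}} \, dx = - \frac{7 \sqrt{\pi}}{2 a^{\frac{3}{2}}}.$$

Repeating twice in total — each differentiation brings down another $(-x^2)$ — gives
$$\frac{d^{2}J}{da^{2}} = \int_{-\infty}^{\infty} 7 x^{4} e^{- a x^{2}} \, dx = \frac{21 \sqrt{\pi}}{4 a^{\frac{5}{2}}},$$
and the integrand here is exactly the target integrand, so $I = \frac{21 \sqrt{\pi}}{4 a^{\frac{5}{2}}}$.

Setting $a = 4$:
$$I = \frac{21 \sqrt{\pi}}{128}.$$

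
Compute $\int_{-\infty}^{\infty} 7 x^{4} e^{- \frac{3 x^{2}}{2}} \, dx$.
$\frac{7 \sqrt{6} \sqrt{\pi}}{9}$

Consider the simpler parametrised integral
$$J(a) = \int_{-\infty}^{\infty} 7 e^{- a x^{2}} \, dx = \frac{7 \sqrt{\pi}}{\sqrt{a}}.$$

Differentiating under the integral sign brings down a factor of $(-x^2)$:
$$\frac{dJ}{da} = \int_{-\infty}^{\infty} - 7 x^{2} e^{- a x^{2}} \, dx = - \frac{7 \sqrt{\pi}}{2 a^{\frac{3}{2}}}.$$

Repeating twice in total — each differentiation brings down another $(-x^2)$ — gives
$$\frac{d^{2}J}{da^{2}} = \int_{-\infty}^{\infty} 7 x^{4} e^{- a x^{2}} \, dx = \frac{21 \sqrt{\pi}}{4 a^{\frac{5}{2}}},$$
and the integrand here is exactly the target integrand, so $I = \frac{21 \sqrt{\pi}}{4 a^{\frac{5}{2}}}$.

Setting $a = \frac{3}{2}$:
$$I = \frac{7 \sqrt{6} \sqrt{\pi}}{9}.$$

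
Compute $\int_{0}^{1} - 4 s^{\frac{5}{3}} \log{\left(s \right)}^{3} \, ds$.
$\frac{243}{512}$

Begin with the known integral
$$J(a) = \int_{0}^{1} - 4 s^{a} \, ds = - \frac{4}{a + 1}.$$

Differentiating under the integral sign brings down a factor of $\ln s$:
$$\frac{dJ}{da} = \int_{0}^{1} - 4 s^{a} \log{\left(s \right)} \, ds = \frac{4}{\left(a + 1\right)^{2}}.$$

Repeating $3$ times in total — each differentiation brings down another $\ln s$ — gives
$$\frac{d^{3}J}{da^{3}} = \int_{0}^{1} - 4 s^{a} \log{\left(s \right)}^{3} \, ds = \frac{24}{\left(a + 1\right)^{4}},$$
and the integrand here is exactly the target integrand, so $I = \frac{24}{\left(a + 1\right)^{4}}$.

Setting $a = \frac{5}{3}$:
$$I = \frac{243}{512}.$$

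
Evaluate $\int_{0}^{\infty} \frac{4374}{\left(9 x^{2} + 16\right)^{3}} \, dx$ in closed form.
$\frac{2187 \pi}{8192}$

Recall the elementary integral
$$J(a) = \int_{0}^{\infty} \frac{6}{a^{2} + x^{2}} \, dx = \frac{3 \pi}{a}.$$

Differentiating under the integral sign with respect to $a$,
$$\frac{dJ}{da} = \int_{0}^{\infty} - \frac{12 a}{\left(a^{2} + x^{2}\right)^{2}} \, dx = - \frac{3 \pi}{a^{2}},$$
so $\int_{0}^{\infty} \frac{6}{\left(a^{2} + x^{2}\right)^{2}} \, dx = \frac{3 \pi}{2 a^{3}}$.

Repeating — each differentiation of $1/(x^2+a^2)^j$ produces $-2ja/(x^2+a^2)^{j+1}$ — and dividing through by $-2ja$ at each step yields, after $2$ differentiations in total,
$$\int_{0}^{\infty} \frac{6}{\left(a^{2} + x^{2}\right)^{3}} \, dx = \frac{9 \pi}{8 a^{5}}.$$

Setting $a = \frac{4}{3}$:
$$I = \frac{2187 \pi}{8192}.$$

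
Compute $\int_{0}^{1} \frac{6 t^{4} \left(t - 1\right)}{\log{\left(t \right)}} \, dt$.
$\log{\left(\frac{46656}{15625} \right)}$

Consider the one-parameter family: let $I(a) = \int_{0}^{1} \frac{6 \left(t^{5} - t^{a}\right)}{\log{\left(t \right)}} \, dt$.

Since $\dfrac{\partial}{\partial a}\,t^{a} = t^{a} \ln t$, the $\ln t$ in the denominator cancels and
$$\frac{dI}{da} = \int_{0}^{1} -6 t^{a} \, dt = -6 \left[\frac{t^{a+1}}{a+1}\right]_0^1 = - \frac{6}{a + 1}.$$

Integrating with respect to $a$ gives $I(a) = \log{\left(\frac{46656}{\left(a + 1\right)^{6}} \right)} + C$.

At $a = 5$ the integrand is identically $0$, so $I(5) = 0$. The closed form gives $0$, hence $C = 0$.

Setting $a = 4$:
$$I = \log{\left(\frac{46656}{15625} \right)}.$$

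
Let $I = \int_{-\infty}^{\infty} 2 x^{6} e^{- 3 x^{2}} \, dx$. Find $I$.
$\frac{5 \sqrt{3} \sqrt{\pi}}{108}$

Begin with the known integral
$$J(a) = \int_{-\infty}^{\infty} 2 e^{- a x^{2}} \, dx = \frac{2 \sqrt{\pi}}{\sqrt{a}}.$$

Differentiating under the integral sign brings down a factor of $(-x^2)$:
$$\frac{dJ}{da} = \int_{-\infty}^{\infty} - 2 x^{2} e^{- a x^{2}} \, dx = - \frac{\sqrt{\pi}}{a^{\frac{3}{2}}}.$$

Repeating $3$ times in total — each differentiation brings down another $(-x^2)$ — gives
$$\frac{d^{3}J}{da^{3}} = \int_{-\infty}^{\infty} - 2 x^{6} e^{- a x^{2}} \, dx = - \frac{15 \sqrt{\pi}}{4 a^{\frac{7}{2}}},$$
and the integrand here is $(-1)^{3}$ times the target integrand, so $I = (-1)^{3}\,\frac{d^{3}J}{da^{3}} = \frac{15 \sqrt{\pi}}{4 a^{\frac{7}{2}}}$.

Setting $a = 3$:
$$I = \frac{5 \sqrt{3} \sqrt{\pi}}{108}.$$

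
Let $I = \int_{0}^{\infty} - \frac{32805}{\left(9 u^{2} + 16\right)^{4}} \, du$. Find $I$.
$- \frac{54675 \pi}{524288}$

Recall the elementary integral
$$J(a) = \int_{0}^{\infty} - \frac{5}{a^{2} + u^{2}} \, du = - \frac{5 \pi}{2 a}.$$

Differentiating under the integral sign with respect to $a$,
$$\frac{dJ}{da} = \int_{0}^{\infty} \frac{10 a}{\left(a^{2} + u^{2}\right)^{2}} \, du = \frac{5 \pi}{2 a^{2}},$$
so $\int_{0}^{\infty} - \frac{5}{\left(a^{2} + u^{2}\right)^{2}} \, du = - \frac{5 \pi}{4 a^{3}}$.

Repeating — each differentiation of $1/(u^2+a^2)^j$ produces $-2ja/(u^2+a^2)^{j+1}$ — and dividing through by $-2ja$ at each step yields, after $3$ differentiations in total,
$$\int_{0}^{\infty} - \frac{5}{\left(a^{2} + u^{2}\right)^{4}} \, du = - \frac{25 \pi}{32 a^{7}}.$$

Setting $a = \frac{4}{3}$:
$$I = - \frac{54675 \pi}{524288}.$$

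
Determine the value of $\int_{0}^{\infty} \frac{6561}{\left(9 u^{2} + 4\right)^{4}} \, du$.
$\frac{10935 \pi}{4096}$

Start from the standard arctangent integral
$$J(a) = \int_{0}^{\infty} \frac{1}{a^{2} + u^{2}} \, du = \frac{\pi}{2 a}.$$

Differentiating under the integral sign with respect to $a$,
$$\frac{dJ}{da} = \int_{0}^{\infty} - \frac{2 a}{\left(a^{2} + u^{2}\right)^{2}} \, du = - \frac{\pi}{2 a^{2}},$$
so $\int_{0}^{\infty} \frac{1}{\left(a^{2} + u^{2}\right)^{2}} \, du = \frac{\pi}{4 a^{3}}$.

Repeating — each differentiation of $1/(u^2+a^2)^j$ produces $-2ja/(u^2+a^2)^{j+1}$ — and dividing through by $-2ja$ at each step yields, after $3$ differentiations in total,
$$\int_{0}^{\infty} \frac{1}{\left(a^{2} + u^{2}\right)^{4}} \, du = \frac{5 \pi}{32 a^{7}}.$$

Setting $a = \frac{2}{3}$:
$$I = \frac{10935 \pi}{4096}.$$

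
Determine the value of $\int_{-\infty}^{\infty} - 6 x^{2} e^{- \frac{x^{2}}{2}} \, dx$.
$- 6 \sqrt{2} \sqrt{\pi}$

Begin with the known integral
$$J(a) = \int_{-\infty}^{\infty} - 6 e^{- a x^{2}} \, dx = - \frac{6 \sqrt{\pi}}{\sqrt{a}}.$$

Differentiating under the integral sign brings down a factor of $(-x^2)$:
$$\frac{dJ}{da} = \int_{-\infty}^{\infty} 6 x^{2} e^{- a x^{2}} \, dx = \frac{3 \sqrt{\pi}}{a^{\frac{3}{2}}}.$$

The integral on the left is $-I$, so $I = - \frac{3 \sqrt{\pi}}{a^{\frac{3}{2}}}$.

Setting $a = \frac{1}{2}$:
$$I = - 6 \sqrt{2} \sqrt{\pi}.$$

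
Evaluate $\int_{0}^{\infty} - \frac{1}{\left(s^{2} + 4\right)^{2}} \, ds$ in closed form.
$- \frac{\pi}{32}$

Recall the elementary integral
$$J(a) = \int_{0}^{\infty} - \frac{1}{a^{2} + s^{2}} \, ds = - \frac{\pi}{2 a}.$$

Differentiating under the integral sign with respect to $a$,
$$\frac{dJ}{da} = \int_{0}^{\infty} \frac{2 a}{\left(a^{2} + s^{2}\right)^{2}} \, ds = \frac{\pi}{2 a^{2}},$$
so $\int_{0}^{\infty} - \frac{1}{\left(a^{2} + s^{2}\right)^{2}} \, ds = - \frac{\pi}{4 a^{3}}$.

Setting $a = 2$:
$$I = - \frac{\pi}{32}.$$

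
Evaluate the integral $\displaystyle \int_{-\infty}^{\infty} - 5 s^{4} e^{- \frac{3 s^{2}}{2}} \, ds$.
$- \frac{5 \sqrt{6} \sqrt{\pi}}{9}$

Start from the elementary integral
$$J(a) = \int_{-\infty}^{\infty} - 5 e^{- a s^{2}} \, ds = - \frac{5 \sqrt{\pi}}{\sqrt{a}}.$$

Differentiating under the integral sign brings down a factor of $(-s^2)$:
$$\frac{dJ}{da} = \int_{-\infty}^{\infty} 5 s^{2} e^{- a s^{2}} \, ds = \frac{5 \sqrt{\pi}}{2 a^{\frac{3}{2}}}.$$

Repeating twice in total — each differentiation brings down another $(-s^2)$ — gives
$$\frac{d^{2}J}{da^{2}} = \int_{-\infty}^{\infty} - 5 s^{4} e^{- a s^{2}} \, ds = - \frac{15 \sqrt{\pi}}{4 a^{\frac{5}{2}}},$$
and the integrand here is exactly the target integrand, so $I = - \frac{15 \sqrt{\pi}}{4 a^{\frac{5}{2}}}$.

Setting $a = \frac{3}{2}$:
$$I = - \frac{5 \sqrt{6} \sqrt{\pi}}{9}.$$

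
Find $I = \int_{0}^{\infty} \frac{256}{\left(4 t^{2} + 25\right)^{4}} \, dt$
$\frac{4 \pi}{15625}$

Start from the standard arctangent integral
$$J(a) = \int_{0}^{\infty} \frac{1}{a^{2} + t^{2}} \, dt = \frac{\pi}{2 a}.$$

Differentiating under the integral sign with respect to $a$,
$$\frac{dJ}{da} = \int_{0}^{\infty} - \frac{2 a}{\left(a^{2} + t^{2}\right)^{2}} \, dt = - \frac{\pi}{2 a^{2}},$$
so $\int_{0}^{\infty} \frac{1}{\left(a^{2} + t^{2}\right)^{2}} \, dt = \frac{\pi}{4 a^{3}}$.

Repeating — each differentiation of $1/(t^2+a^2)^j$ produces $-2ja/(t^2+a^2)^{j+1}$ — and dividing through by $-2ja$ at each step yields, after $3$ differentiations in total,
$$\int_{0}^{\infty} \frac{1}{\left(a^{2} + t^{2}\right)^{4}} \, dt = \frac{5 \pi}{32 a^{7}}.$$

Setting $a = \frac{5}{2}$:
$$I = \frac{4 \pi}{15625}.$$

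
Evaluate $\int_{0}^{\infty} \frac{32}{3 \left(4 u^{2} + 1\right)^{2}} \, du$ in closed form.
$\frac{4 \pi}{3}$

Begin with the known result
$$J(a) = \int_{0}^{\infty} \frac{2}{3 \left(a^{2} + u^{2}\right)} \, du = \frac{\pi}{3 a}.$$

Differentiating under the integral sign with respect to $a$,
$$\frac{dJ}{da} = \int_{0}^{\infty} - \frac{4 a}{3 \left(a^{2} + u^{2}\right)^{2}} \, du = - \frac{\pi}{3 a^{2}},$$
so $\int_{0}^{\infty} \frac{2}{3 \left(a^{2} + u^{2}\right)^{2}} \, du = \frac{\pi}{6 a^{3}}$.

Setting $a = \frac{1}{2}$:
$$I = \frac{4 \pi}{3}.$$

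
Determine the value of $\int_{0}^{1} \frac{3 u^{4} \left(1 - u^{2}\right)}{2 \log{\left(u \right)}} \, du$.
$\log{\left(\frac{5 \sqrt{35}}{49} \right)}$

Introduce a parameter $a$ in the exponent: let $I(a) = \int_{0}^{1} \frac{3 \left(u^{4} - u^{a}\right)}{2 \log{\left(u \right)}} \, du$.

Since $\dfrac{\partial}{\partial a}\,u^{a} = u^{a} \ln u$, the $\ln u$ in the denominator cancels and
$$\frac{dI}{da} = \int_{0}^{1} - \frac{3}{2} u^{a} \, du = - \frac{3}{2} \left[\frac{u^{a+1}}{a+1}\right]_0^1 = - \frac{3}{2 a + 2}.$$

Integrating with respect to $a$ gives $I(a) = - \frac{3 \log{\left(a + 1 \right)}}{2} + \frac{3 \log{\left(5 \right)}}{2} + C$.

At $a = 4$ the integrand is identically $0$, so $I(4) = 0$. The closed form gives $0$, hence $C = 0$.

Setting $a = 6$:
$$I = \log{\left(\frac{5 \sqrt{35}}{49} \right)}.$$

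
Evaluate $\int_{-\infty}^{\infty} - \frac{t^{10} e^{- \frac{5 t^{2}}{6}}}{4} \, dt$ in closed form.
$- \frac{45927 \sqrt{30} \sqrt{\pi}}{12500}$

Begin with the known integral
$$J(a) = \int_{-\infty}^{\infty} - \frac{e^{- a t^{2}}}{4} \, dt = - \frac{\sqrt{\pi}}{4 \sqrt{a}}.$$

Differentiating under the integral sign brings down a factor of $(-t^2)$:
$$\frac{dJ}{da} = \int_{-\infty}^{\infty} \frac{t^{2} e^{- a t^{2}}}{4} \, dt = \frac{\sqrt{\pi}}{8 a^{\frac{3}{2}}}.$$

Repeating $5$ times in total — each differentiation brings down another $(-t^2)$ — gives
$$\frac{d^{5}J}{da^{5}} = \int_{-\infty}^{\infty} \frac{t^{10} e^{- a t^{2}}}{4} \, dt = \frac{945 \sqrt{\pi}}{128 a^{\frac{11}{2}}},$$
and the integrand here is $(-1)^{5}$ times the target integrand, so $I = (-1)^{5}\,\frac{d^{5}J}{da^{5}} = - \frac{945 \sqrt{\pi}}{128 a^{\frac{11}{2}}}$.

Setting $a = \frac{5}{6}$:
$$I = - \frac{45927 \sqrt{30} \sqrt{\pi}}{12500}.$$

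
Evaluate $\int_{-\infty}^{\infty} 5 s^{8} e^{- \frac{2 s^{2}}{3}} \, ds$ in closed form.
$\frac{42525 \sqrt{6} \sqrt{\pi}}{512}$

Start from the elementary integral
$$J(a) = \int_{-\infty}^{\infty} 5 e^{- a s^{2}} \, ds = \frac{5 \sqrt{\pi}}{\sqrt{a}}.$$

Differentiating under the integral sign brings down a factor of $(-s^2)$:
$$\frac{dJ}{da} = \int_{-\infty}^{\infty} - 5 s^{2} e^{- a s^{2}} \, ds = - \frac{5 \sqrt{\pi}}{2 a^{\frac{3}{2}}}.$$

Repeating $4$ times in total — each differentiation brings down another $(-s^2)$ — gives
$$\frac{d^{4}J}{da^{4}} = \int_{-\infty}^{\infty} 5 s^{8} e^{- a s^{2}} \, ds = \frac{525 \sqrt{\pi}}{16 a^{\frac{9}{2}}},$$
and the integrand here is exactly the target integrand, so $I = \frac{525 \sqrt{\pi}}{16 a^{\frac{9}{2}}}$.

Setting $a = \frac{2}{3}$:
$$I = \frac{42525 \sqrt{6} \sqrt{\pi}}{512}.$$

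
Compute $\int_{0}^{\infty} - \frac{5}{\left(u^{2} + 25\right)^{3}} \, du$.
$- \frac{3 \pi}{10000}$

Begin with the known result
$$J(a) = \int_{0}^{\infty} - \frac{5}{a^{2} + u^{2}} \, du = - \frac{5 \pi}{2 a}.$$

Differentiating under the integral sign with respect to $a$,
$$\frac{dJ}{da} = \int_{0}^{\infty} \frac{10 a}{\left(a^{2} + u^{2}\right)^{2}} \, du = \frac{5 \pi}{2 a^{2}},$$
so $\int_{0}^{\infty} - \frac{5}{\left(a^{2} + u^{2}\right)^{2}} \, du = - \frac{5 \pi}{4 a^{3}}$.

Repeating — each differentiation of $1/(u^2+a^2)^j$ produces $-2ja/(u^2+a^2)^{j+1}$ — and dividing through by $-2ja$ at each step yields, after $2$ differentiations in total,
$$\int_{0}^{\infty} - \frac{5}{\left(a^{2} + u^{2}\right)^{3}} \, du = - \frac{15 \pi}{16 a^{5}}.$$

Setting $a = 5$:
$$I = - \frac{3 \pi}{10000}.$$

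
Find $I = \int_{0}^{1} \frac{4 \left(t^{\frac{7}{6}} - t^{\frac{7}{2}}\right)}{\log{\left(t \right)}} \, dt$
$- \log{\left(\frac{531441}{28561} \right)}$

Consider the one-parameter family: let $I(a) = \int_{0}^{1} \frac{4 \left(t^{\frac{7}{6}} - t^{a}\right)}{\log{\left(t \right)}} \, dt$.

Since $\dfrac{\partial}{\partial a}\,t^{a} = t^{a} \ln t$, the $\ln t$ in the denominator cancels and
$$\frac{dI}{da} = \int_{0}^{1} -4 t^{a} \, dt = -4 \left[\frac{t^{a+1}}{a+1}\right]_0^1 = - \frac{4}{a + 1}.$$

Integrating with respect to $a$ gives $I(a) = - \log{\left(\frac{1296 \left(a + 1\right)^{4}}{28561} \right)} + C$.

At $a = \frac{7}{6}$ the integrand is identically $0$, so $I(\frac{7}{6}) = 0$. The closed form gives $0$, hence $C = 0$.

Setting $a = \frac{7}{2}$:
$$I = - \log{\left(\frac{531441}{28561} \right)}.$$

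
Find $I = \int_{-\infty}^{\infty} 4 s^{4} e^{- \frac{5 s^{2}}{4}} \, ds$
$\frac{96 \sqrt{5} \sqrt{\pi}}{125}$

Begin with the known integral
$$J(a) = \int_{-\infty}^{\infty} 4 e^{- a s^{2}} \, ds = \frac{4 \sqrt{\pi}}{\sqrt{a}}.$$

Differentiating under the integral sign brings down a factor of $(-s^2)$:
$$\frac{dJ}{da} = \int_{-\infty}^{\infty} - 4 s^{2} e^{- a s^{2}} \, ds = - \frac{2 \sqrt{\pi}}{a^{\frac{3}{2}}}.$$

Repeating twice in total — each differentiation brings down another $(-s^2)$ — gives
$$\frac{d^{2}J}{da^{2}} = \int_{-\infty}^{\infty} 4 s^{4} e^{- a s^{2}} \, ds = \frac{3 \sqrt{\pi}}{a^{\frac{5}{2}}},$$
and the integrand here is exactly the target integrand, so $I = \frac{3 \sqrt{\pi}}{a^{\frac{5}{2}}}$.

Setting $a = \frac{5}{4}$:
$$I = \frac{96 \sqrt{5} \sqrt{\pi}}{125}.$$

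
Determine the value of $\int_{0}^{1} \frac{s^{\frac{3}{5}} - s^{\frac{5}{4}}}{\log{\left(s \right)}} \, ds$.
$\log{\left(\frac{32}{45} \right)}$

Introduce a parameter $a$ in the exponent: let $I(a) = \int_{0}^{1} \frac{- s^{\frac{5}{4}} + s^{a}}{\log{\left(s \right)}} \, ds$.

Since $\dfrac{\partial}{\partial a}\,s^{a} = s^{a} \ln s$, the $\ln s$ in the denominator cancels and
$$\frac{dI}{da} = \int_{0}^{1} s^{a} \, ds = \left[\frac{s^{a+1}}{a+1}\right]_0^1 = \frac{1}{a + 1}.$$

Integrating with respect to $a$ gives $I(a) = \log{\left(\frac{4 a}{9} + \frac{4}{9} \right)} + C$.

At $a = \frac{5}{4}$ the integrand is identically $0$, so $I(\frac{5}{4}) = 0$. The closed form gives $0$, hence $C = 0$.

Setting $a = \frac{3}{5}$:
$$I = \log{\left(\frac{32}{45} \right)}.$$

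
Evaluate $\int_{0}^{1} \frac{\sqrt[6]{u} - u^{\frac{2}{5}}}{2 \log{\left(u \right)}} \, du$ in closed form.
$- \log{\left(6 \right)} + \frac{\log{\left(30 \right)}}{2}$

Replace the exponent $\frac{1}{6}$ by a parameter $a$: let $I(a) = \int_{0}^{1} \frac{- u^{\frac{2}{5}} + u^{a}}{2 \log{\left(u \right)}} \, du$.

Since $\dfrac{\partial}{\partial a}\,u^{a} = u^{a} \ln u$, the $\ln u$ in the denominator cancels and
$$\frac{dI}{da} = \int_{0}^{1} \frac{1}{2} u^{a} \, du = \frac{1}{2} \left[\frac{u^{a+1}}{a+1}\right]_0^1 = \frac{1}{2 \left(a + 1\right)}.$$

Integrating with respect to $a$ gives $I(a) = \log{\left(\frac{\sqrt{35} \sqrt{a + 1}}{7} \right)} + C$.

At $a = \frac{2}{5}$ the integrand is identically $0$, so $I(\frac{2}{5}) = 0$. The closed form gives $0$, hence $C = 0$.

Setting $a = \frac{1}{6}$:
$$I = - \log{\left(6 \right)} + \frac{\log{\left(30 \right)}}{2}.$$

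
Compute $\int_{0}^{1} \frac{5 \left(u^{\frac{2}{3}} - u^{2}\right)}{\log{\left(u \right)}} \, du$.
$\log{\left(\frac{3125}{59049} \right)}$

Consider the one-parameter family: let $I(a) = \int_{0}^{1} \frac{5 \left(- u^{2} + u^{a}\right)}{\log{\left(u \right)}} \, du$.

Since $\dfrac{\partial}{\partial a}\,u^{a} = u^{a} \ln u$, the $\ln u$ in the denominator cancels and
$$\frac{dI}{da} = \int_{0}^{1} 5 u^{a} \, du = 5 \left[\frac{u^{a+1}}{a+1}\right]_0^1 = \frac{5}{a + 1}.$$

Integrating with respect to $a$ gives $I(a) = \log{\left(\frac{\left(a + 1\right)^{5}}{243} \right)} + C$.

At $a = 2$ the integrand is identically $0$, so $I(2) = 0$. The closed form gives $0$, hence $C = 0$.

Setting $a = \frac{2}{3}$:
$$I = \log{\left(\frac{3125}{59049} \right)}.$$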